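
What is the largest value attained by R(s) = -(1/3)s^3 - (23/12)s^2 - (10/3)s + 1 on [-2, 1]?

The derivative is -s^2 - (23/6)s - 10/3, whose only zero in [-2, 1] is s = -4/3.
Candidates: R(-2) = 8/3; R(-4/3) = 229/81; R(1) = -55/12.
So the maximum is R(-4/3) = 229/81.

229/81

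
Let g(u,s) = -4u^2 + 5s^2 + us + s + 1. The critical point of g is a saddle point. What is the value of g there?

77/81

∂g/∂u = -8u + s = 0 and ∂g/∂s = u + 10s + 1 = 0, so (u, s) = (-1/81, -8/81).
The Hessian has g_{uu} = -8, g_{ss} = 10, g_{us} = 1, giving D = -81 < 0, so the point is a saddle point.
g(-1/81, -8/81) = 77/81.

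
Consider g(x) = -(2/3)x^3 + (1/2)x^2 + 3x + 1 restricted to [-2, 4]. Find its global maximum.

The derivative is -2x^2 + x + 3, which vanishes at x = -1 and x = 3/2.
Compare values at every candidate in [-2, 4]: g(-2) = 7/3,  g(-1) = -5/6,  g(3/2) = 35/8,  g(4) = -65/3.
So the maximum is g(3/2) = 35/8.

35/8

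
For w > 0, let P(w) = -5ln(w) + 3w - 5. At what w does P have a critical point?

5/3

P'(w) = -5/w + 3 = 0 gives w = 5/3.
P''(w) = 5/w², which is positive for w > 0, so this is a local minimum.
P(5/3) = -5·ln(5/3) + 5 - 5 ≈ -2.5541.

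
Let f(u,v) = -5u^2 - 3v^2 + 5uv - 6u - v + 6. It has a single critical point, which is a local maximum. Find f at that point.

∂f/∂u = -10u + 5v - 6 = 0 and ∂f/∂v = 5u - 6v - 1 = 0, so (u, v) = (-41/35, -8/7).
The Hessian has f_{uu} = -10, f_{vv} = -6, f_{uv} = 5, giving D = 35 > 0 with f_{uu} < 0, so the point is a local maximum.
f(-41/35, -8/7) = 353/35.

353/35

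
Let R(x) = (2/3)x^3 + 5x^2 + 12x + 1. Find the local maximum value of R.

R'(x) = 2x^2 + 10x + 12. Setting R'(x) = 0 gives x ∈ {-3, -2}.
Second-derivative test with R''(x) = 4x + 10: R''(-3) = -2 < 0 ⇒ local maximum; R''(-2) = 2 > 0 ⇒ local minimum.
So the local maximum value is R(-3) = -8.

-8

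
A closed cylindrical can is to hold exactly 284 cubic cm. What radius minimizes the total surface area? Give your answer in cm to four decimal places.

With radius r and height h, πr²h = 284 so h = 284/(πr²), and S(r) = 2πr² + 2πrh = 2πr² + 2·284/r.
S'(r) = 4πr − 2·284/r² = 0 ⇒ r³ = 284/(2π), so r ≈ 3.5622 and h = 2r ≈ 7.1243.
S''(r) = 4π + 4·284/r³ > 0, so this is the minimum; S ≈ 239.1811.

3.5622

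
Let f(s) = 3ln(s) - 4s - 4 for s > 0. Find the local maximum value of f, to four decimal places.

-7.8630

f'(s) = 3/s − 4 = 0 gives s = 3/4.
f''(s) = -3/s², which is negative for s > 0, so this is a local maximum.
f(3/4) = 3·ln(3/4) - 3 - 4 ≈ -7.8630.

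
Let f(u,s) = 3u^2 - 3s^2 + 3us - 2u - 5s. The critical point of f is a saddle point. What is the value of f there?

∂f/∂u = 6u + 3s - 2 = 0 and ∂f/∂s = 3u - 6s - 5 = 0, so (u, s) = (3/5, -8/15).
The Hessian has f_{uu} = 6, f_{ss} = -6, f_{us} = 3, giving D = -45 < 0, so the point is a saddle point.
f(3/5, -8/15) = 11/15.

11/15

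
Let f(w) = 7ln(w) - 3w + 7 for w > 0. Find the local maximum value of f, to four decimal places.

5.9311

f'(w) = 7/w − 3 = 0 gives w = 7/3.
f''(w) = -7/w², which is negative for w > 0, so this is a local maximum.
f(7/3) = 7·ln(7/3) - 7 + 7 ≈ 5.9311.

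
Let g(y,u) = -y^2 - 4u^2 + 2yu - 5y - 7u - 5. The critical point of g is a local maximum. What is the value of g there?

∂g/∂y = -2y + 2u - 5 = 0 and ∂g/∂u = 2y - 8u - 7 = 0, so (y, u) = (-9/2, -2).
The Hessian has g_{yy} = -2, g_{uu} = -8, g_{yu} = 2, giving D = 12 > 0 with g_{yy} < 0, so the point is a local maximum.
g(-9/2, -2) = 53/4.

53/4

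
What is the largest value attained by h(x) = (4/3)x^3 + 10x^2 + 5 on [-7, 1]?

265/3

h'(x) = 4x^2 + 20x, which vanishes at x = -5 and x = 0.
Evaluating at the critical points and endpoints: h(-7) = 113/3,  h(-5) = 265/3,  h(0) = 5,  h(1) = 49/3.
The maximum over the interval is 265/3, attained at x = -5.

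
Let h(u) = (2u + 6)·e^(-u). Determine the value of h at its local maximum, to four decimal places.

14.7781

By the product rule, h'(u) = (-2u - 4)·e^(-u). Since e^(-u) > 0, the only critical point is u = -2.
h''(-2) has the same sign as -2 < 0, so this is a local maximum.
h(-2) = (2)·e^(2) ≈ 14.7781.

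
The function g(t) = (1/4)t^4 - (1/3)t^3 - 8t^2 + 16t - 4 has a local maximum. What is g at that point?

47/12

g'(t) = t^3 - t^2 - 16t + 16 = 0 at t = -4, 1, 4.
g''(t) = 3t^2 - 2t - 16. g''(-4) = 40 > 0 ⇒ local minimum; g''(1) = -15 < 0 ⇒ local maximum; g''(4) = 24 > 0 ⇒ local minimum.
The local maximum is g(1) = 47/12.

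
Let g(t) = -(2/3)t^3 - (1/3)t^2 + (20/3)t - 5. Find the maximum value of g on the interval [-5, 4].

110/3

Differentiating, g'(t) = -2t^2 - (2/3)t + 20/3; which vanishes at t = -2 and t = 5/3.
Candidates: g(-5) = 110/3; g(-2) = -43/3; g(5/3) = 170/81; g(4) = -79/3.
The maximum over the interval is 110/3, attained at t = -5.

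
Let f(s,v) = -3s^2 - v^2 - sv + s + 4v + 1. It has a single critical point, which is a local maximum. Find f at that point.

∂f/∂s = -6s - v + 1 = 0 and ∂f/∂v = -s - 2v + 4 = 0, so (s, v) = (-2/11, 23/11).
The Hessian has f_{ss} = -6, f_{vv} = -2, f_{sv} = -1, giving D = 11 > 0 with f_{ss} < 0, so the point is a local maximum.
f(-2/11, 23/11) = 56/11.

56/11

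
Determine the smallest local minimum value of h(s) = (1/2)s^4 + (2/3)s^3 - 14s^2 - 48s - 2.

-742/3

h'(s) = 2s^3 + 2s^2 - 28s - 48 = 0 at s = -3, -2, 4.
Second-derivative test with h''(s) = 6s^2 + 4s - 28: h''(-3) = 14 > 0 ⇒ local minimum; h''(-2) = -12 < 0 ⇒ local maximum; h''(4) = 84 > 0 ⇒ local minimum.
So the smallest local minimum value is h(4) = -742/3.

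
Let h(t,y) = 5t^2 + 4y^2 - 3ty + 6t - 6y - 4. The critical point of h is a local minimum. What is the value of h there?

-500/71

∂h/∂t = 10t - 3y + 6 = 0 and ∂h/∂y = -3t + 8y - 6 = 0, so (t, y) = (-30/71, 42/71).
The Hessian has h_{tt} = 10, h_{yy} = 8, h_{ty} = -3, giving D = 71 > 0 with h_{tt} > 0, so the point is a local minimum.
h(-30/71, 42/71) = -500/71.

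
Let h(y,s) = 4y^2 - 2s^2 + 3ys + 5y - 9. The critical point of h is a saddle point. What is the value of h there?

-419/41

∂h/∂y = 8y + 3s + 5 = 0 and ∂h/∂s = 3y - 4s = 0, so (y, s) = (-20/41, -15/41).
The Hessian has h_{yy} = 8, h_{ss} = -4, h_{ys} = 3, giving D = -41 < 0, so the point is a saddle point.
h(-20/41, -15/41) = -419/41.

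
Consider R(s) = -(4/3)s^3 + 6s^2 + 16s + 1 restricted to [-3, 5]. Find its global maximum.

R'(s) = -4s^2 + 12s + 16, which vanishes at s = -1 and s = 4.
Evaluating at the critical points and endpoints: R(-3) = 43, R(-1) = -23/3, R(4) = 227/3, R(5) = 193/3.
Hence the absolute maximum is 227/3 at s = 4.

227/3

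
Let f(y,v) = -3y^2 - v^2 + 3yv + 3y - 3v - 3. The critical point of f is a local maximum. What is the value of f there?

0

∂f/∂y = -6y + 3v + 3 = 0 and ∂f/∂v = 3y - 2v - 3 = 0, so (y, v) = (-1, -3).
The Hessian has f_{yy} = -6, f_{vv} = -2, f_{yv} = 3, giving D = 3 > 0 with f_{yy} < 0, so the point is a local maximum.
f(-1, -3) = 0.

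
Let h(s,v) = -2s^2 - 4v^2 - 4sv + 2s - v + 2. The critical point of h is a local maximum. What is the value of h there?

∂h/∂s = -4s - 4v + 2 = 0 and ∂h/∂v = -4s - 8v - 1 = 0, so (s, v) = (5/4, -3/4).
The Hessian has h_{ss} = -4, h_{vv} = -8, h_{sv} = -4, giving D = 16 > 0 with h_{ss} < 0, so the point is a local maximum.
h(5/4, -3/4) = 29/8.

29/8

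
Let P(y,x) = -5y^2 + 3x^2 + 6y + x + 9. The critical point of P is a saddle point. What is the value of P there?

∂P/∂y = -10y + 6 = 0 and ∂P/∂x = 6x + 1 = 0, so (y, x) = (3/5, -1/6).
The Hessian has P_{yy} = -10, P_{xx} = 6, P_{yx} = 0, giving D = -60 < 0, so the point is a saddle point.
P(3/5, -1/6) = 643/60.

643/60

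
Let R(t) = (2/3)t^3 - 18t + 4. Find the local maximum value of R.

40

R'(t) = 2t^2 - 18. Setting R'(t) = 0 gives t ∈ {-3, 3}.
Second-derivative test with R''(t) = 4t: R''(-3) = -12 < 0 ⇒ local maximum; R''(3) = 12 > 0 ⇒ local minimum.
So the local maximum value is R(-3) = 40.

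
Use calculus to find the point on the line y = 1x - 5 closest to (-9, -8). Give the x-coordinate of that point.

Minimize D(x)^2 = (x + 9)^2 + (x + 3)^2.
d/dx[D^2] = 2(x + 9) + 2·1·(x + 3) = 0 ⇒ x = -6.
Then y = -11 and the distance is √(18) ≈ 4.2426.

-6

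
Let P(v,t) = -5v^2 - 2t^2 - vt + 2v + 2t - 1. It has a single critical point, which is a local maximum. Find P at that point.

∂P/∂v = -10v - t + 2 = 0 and ∂P/∂t = -v - 4t + 2 = 0, so (v, t) = (2/13, 6/13).
The Hessian has P_{vv} = -10, P_{tt} = -4, P_{vt} = -1, giving D = 39 > 0 with P_{vv} < 0, so the point is a local maximum.
P(2/13, 6/13) = -5/13.

-5/13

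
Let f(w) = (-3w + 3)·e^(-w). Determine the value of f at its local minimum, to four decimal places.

-0.4060

Differentiating with the product rule gives f'(w) = (3w - 6)·e^(-w). Since e^(-w) > 0, the only critical point is w = 2.
f''(2) has the same sign as 3 > 0, so this is a local minimum.
f(2) = (-3)·e^(-2) ≈ -0.4060.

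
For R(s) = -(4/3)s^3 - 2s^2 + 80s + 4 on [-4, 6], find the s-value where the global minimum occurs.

Differentiating, R'(s) = -4s^2 - 4s + 80; whose only zero in [-4, 6] is s = 4.
Compare values at every candidate in [-4, 6]: R(-4) = -788/3,  R(4) = 620/3,  R(6) = 124.
Hence the absolute minimum is -788/3 at s = -4.

-4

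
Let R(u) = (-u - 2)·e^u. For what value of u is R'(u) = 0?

R'(u) = (-1)·e^u + (-u - 2)·1·e^u = (-u - 3)·e^u. Since e^u > 0, the only critical point is u = -3.
R''(-3) has the same sign as -1 < 0, so this is a local maximum.
R(-3) = (1)·e^(-3) ≈ 0.0498.

-3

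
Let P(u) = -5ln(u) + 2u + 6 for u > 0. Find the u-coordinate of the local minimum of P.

P'(u) = -5/u + 2 = 0 gives u = 5/2.
P''(u) = 5/u², which is positive for u > 0, so this is a local minimum.
P(5/2) = -5·ln(5/2) + 5 + 6 ≈ 6.4185.

5/2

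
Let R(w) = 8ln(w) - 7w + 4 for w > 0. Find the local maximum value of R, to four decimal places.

-2.9317

R'(w) = 8/w − 7 = 0 gives w = 8/7.
R''(w) = -8/w², which is negative for w > 0, so this is a local maximum.
R(8/7) = 8·ln(8/7) - 8 + 4 ≈ -2.9317.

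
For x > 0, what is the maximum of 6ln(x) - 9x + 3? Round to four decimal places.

-5.4328

g'(x) = 6/x − 9 = 0 gives x = 2/3.
g''(x) = -6/x², which is negative for x > 0, so this is a local maximum.
g(2/3) = 6·ln(2/3) - 6 + 3 ≈ -5.4328.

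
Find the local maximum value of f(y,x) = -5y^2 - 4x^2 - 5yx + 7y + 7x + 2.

∂f/∂y = -10y - 5x + 7 = 0 and ∂f/∂x = -5y - 8x + 7 = 0, so (y, x) = (21/55, 7/11).
The Hessian has f_{yy} = -10, f_{xx} = -8, f_{yx} = -5, giving D = 55 > 0 with f_{yy} < 0, so the point is a local maximum.
f(21/55, 7/11) = 306/55.

306/55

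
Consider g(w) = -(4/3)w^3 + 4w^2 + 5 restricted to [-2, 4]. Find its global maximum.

The derivative is -4w^2 + 8w, which vanishes at w = 0 and w = 2.
Evaluating at the critical points and endpoints: g(-2) = 95/3,  g(0) = 5,  g(2) = 31/3,  g(4) = -49/3.
The maximum over the interval is 95/3, attained at w = -2.

95/3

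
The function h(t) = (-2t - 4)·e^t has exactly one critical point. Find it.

-3

By the product rule, h'(t) = (-2t - 6)·e^t. Since e^t > 0, the only critical point is t = -3.
h''(-3) has the same sign as -2 < 0, so this is a local maximum.
h(-3) = (2)·e^(-3) ≈ 0.0996.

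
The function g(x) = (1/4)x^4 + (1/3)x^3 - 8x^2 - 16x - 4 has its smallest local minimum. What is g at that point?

-332/3

g'(x) = x^3 + x^2 - 16x - 16 = 0 at x = -4, -1, 4.
Since g''(x) = 3x^2 + 2x - 16, we get g''(-4) = 24 > 0 ⇒ local minimum; g''(-1) = -15 < 0 ⇒ local maximum; g''(4) = 40 > 0 ⇒ local minimum.
The smallest local minimum is g(4) = -332/3.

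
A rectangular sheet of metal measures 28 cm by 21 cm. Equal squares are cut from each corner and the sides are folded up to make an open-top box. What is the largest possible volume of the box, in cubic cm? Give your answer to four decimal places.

1040.0797

With cut size x, the volume is V(x) = x(28 − 2x)(21 − 2x) for 0 < x < 10.5.
V'(x) = 12x^2 − 196x + 588. Setting V'(x) = 0 gives x ≈ 3.9602 (the root in (0, 10.5)).
V''(x) = 24x − 196 is negative there, so this is the maximum; V ≈ 1040.0797.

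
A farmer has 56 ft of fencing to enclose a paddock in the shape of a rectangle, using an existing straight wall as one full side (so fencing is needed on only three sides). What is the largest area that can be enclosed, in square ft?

Let the sides perpendicular to the wall have length x and the parallel side y, so 2x + y = 56 and the area is A = xy = x(56 − 2x).
A'(x) = 56 − 4x = 0 gives x = 14, and A''(x) = −4 < 0 confirms a maximum.
Then y = 56 − 2·14 = 28 and A = 392.

392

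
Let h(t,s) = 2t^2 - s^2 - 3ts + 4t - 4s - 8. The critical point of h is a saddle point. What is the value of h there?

-168/17

∂h/∂t = 4t - 3s + 4 = 0 and ∂h/∂s = -3t - 2s - 4 = 0, so (t, s) = (-20/17, -4/17).
The Hessian has h_{tt} = 4, h_{ss} = -2, h_{ts} = -3, giving D = -17 < 0, so the point is a saddle point.
h(-20/17, -4/17) = -168/17.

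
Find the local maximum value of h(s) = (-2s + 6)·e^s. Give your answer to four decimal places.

14.7781

By the product rule, h'(s) = (-2s + 4)·e^s. Since e^s > 0, the only critical point is s = 2.
h''(2) has the same sign as -2 < 0, so this is a local maximum.
h(2) = (2)·e^(2) ≈ 14.7781.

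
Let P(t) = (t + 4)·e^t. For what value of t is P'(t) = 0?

By the product rule, P'(t) = (t + 5)·e^t. Since e^t > 0, the only critical point is t = -5.
P''(-5) has the same sign as 1 > 0, so this is a local minimum.
P(-5) = (-1)·e^(-5) ≈ -0.0067.

-5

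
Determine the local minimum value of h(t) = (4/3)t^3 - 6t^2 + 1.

-17

h'(t) = 4t^2 - 12t. Setting h'(t) = 0 gives t ∈ {0, 3}.
Since h''(t) = 8t - 12, we get h''(0) = -12 < 0 ⇒ local maximum; h''(3) = 12 > 0 ⇒ local minimum.
So the local minimum value is h(3) = -17.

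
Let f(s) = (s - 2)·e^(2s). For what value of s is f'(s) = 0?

Differentiating with the product rule gives f'(s) = (2s - 3)·e^(2s). Since e^(2s) > 0, the only critical point is s = 3/2.
f''(3/2) has the same sign as 2 > 0, so this is a local minimum.
f(3/2) = (-1/2)·e^(3) ≈ -10.0428.

3/2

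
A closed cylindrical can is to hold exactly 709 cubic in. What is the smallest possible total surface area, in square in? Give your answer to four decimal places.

440.1615

With radius r and height h, πr²h = 709 so h = 709/(πr²), and S(r) = 2πr² + 2πrh = 2πr² + 2·709/r.
S'(r) = 4πr − 2·709/r² = 0 ⇒ r³ = 709/(2π), so r ≈ 4.8323 and h = 2r ≈ 9.6646.
S''(r) = 4π + 4·709/r³ > 0, so this is the minimum; S ≈ 440.1615.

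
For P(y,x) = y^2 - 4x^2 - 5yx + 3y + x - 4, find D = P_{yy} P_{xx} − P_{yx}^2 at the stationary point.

∂P/∂y = 2y - 5x + 3 = 0 and ∂P/∂x = -5y - 8x + 1 = 0, so (y, x) = (-19/41, 17/41).
The Hessian has P_{yy} = 2, P_{xx} = -8, P_{yx} = -5, giving D = -41 < 0, so the point is a saddle point.
D = (2)·(-8) − (-5)^2 = -41.

-41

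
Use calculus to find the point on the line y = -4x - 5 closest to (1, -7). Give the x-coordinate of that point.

Minimize D(x)^2 = (x - 1)^2 + (-4x + 2)^2.
d/dx[D^2] = 2(x - 1) + 2·(-4)·(-4x + 2) = 0 ⇒ x = 9/17.
Then y = -121/17 and the distance is √(4/17) ≈ 0.4851.

9/17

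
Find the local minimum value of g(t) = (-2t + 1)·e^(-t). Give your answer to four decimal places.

By the product rule, g'(t) = (2t - 3)·e^(-t). Since e^(-t) > 0, the only critical point is t = 3/2.
g''(3/2) has the same sign as 2 > 0, so this is a local minimum.
g(3/2) = (-2)·e^(-3/2) ≈ -0.4463.

-0.4463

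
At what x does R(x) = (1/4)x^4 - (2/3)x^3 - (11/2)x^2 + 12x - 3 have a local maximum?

R'(x) = x^3 - 2x^2 - 11x + 12 = 0 at x = -3, 1, 4.
R''(x) = 3x^2 - 4x - 11. R''(-3) = 28 > 0 ⇒ local minimum; R''(1) = -12 < 0 ⇒ local maximum; R''(4) = 21 > 0 ⇒ local minimum.
So the local maximum value is R(1) = 37/12.

1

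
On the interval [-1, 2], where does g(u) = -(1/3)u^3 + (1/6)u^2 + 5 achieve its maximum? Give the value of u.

-1

The derivative is -u^2 + (1/3)u, which vanishes at u = 0 and u = 1/3.
Compare values at every candidate in [-1, 2]: g(-1) = 11/2; g(0) = 5; g(1/3) = 811/162; g(2) = 3.
Hence the absolute maximum is 11/2 at u = -1.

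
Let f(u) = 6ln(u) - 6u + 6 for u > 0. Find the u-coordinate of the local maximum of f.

1

f'(u) = 6/u − 6 = 0 gives u = 1.
f''(u) = -6/u², which is negative for u > 0, so this is a local maximum.
f(1) = 6·ln(1) - 6 + 6 ≈ 0.0000.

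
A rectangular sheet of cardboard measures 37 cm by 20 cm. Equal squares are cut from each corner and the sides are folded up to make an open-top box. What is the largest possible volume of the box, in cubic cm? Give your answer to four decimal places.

1393.5294

With cut size x, the volume is V(x) = x(37 − 2x)(20 − 2x) for 0 < x < 10.
V'(x) = 12x^2 − 228x + 740. Setting V'(x) = 0 gives x ≈ 4.1537 (the root in (0, 10)).
V''(x) = 24x − 228 is negative there, so this is the maximum; V ≈ 1393.5294.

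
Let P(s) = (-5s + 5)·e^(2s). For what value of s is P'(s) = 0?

Differentiating with the product rule gives P'(s) = (-10s + 5)·e^(2s). Since e^(2s) > 0, the only critical point is s = 1/2.
P''(1/2) has the same sign as -10 < 0, so this is a local maximum.
P(1/2) = (5/2)·e^(1) ≈ 6.7957.

1/2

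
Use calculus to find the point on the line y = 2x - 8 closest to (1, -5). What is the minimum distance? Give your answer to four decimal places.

Minimize D(x)^2 = (x - 1)^2 + (2x - 3)^2.
d/dx[D^2] = 2(x - 1) + 2·2·(2x - 3) = 0 ⇒ x = 7/5.
Then y = -26/5 and the distance is √(1/5) ≈ 0.4472.

0.4472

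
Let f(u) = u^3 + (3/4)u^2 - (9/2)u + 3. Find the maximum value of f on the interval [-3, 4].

61

The derivative is 3u^2 + (3/2)u - 9/2, which vanishes at u = -3/2 and u = 1.
Candidates: f(-3) = -15/4, f(-3/2) = 129/16, f(1) = 1/4, f(4) = 61.
Hence the absolute maximum is 61 at u = 4.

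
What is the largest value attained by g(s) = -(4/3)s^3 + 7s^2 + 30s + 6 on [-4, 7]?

493/3

The derivative is -4s^2 + 14s + 30, which vanishes at s = -3/2 and s = 5.
Compare values at every candidate in [-4, 7]: g(-4) = 250/3,  g(-3/2) = -75/4,  g(5) = 493/3,  g(7) = 305/3.
So the maximum is g(5) = 493/3.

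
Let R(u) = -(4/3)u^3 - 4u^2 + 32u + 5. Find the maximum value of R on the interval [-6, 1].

95/3

Differentiating, R'(u) = -4u^2 - 8u + 32; whose only zero in [-6, 1] is u = -4.
Compare values at every candidate in [-6, 1]: R(-6) = -43,  R(-4) = -305/3,  R(1) = 95/3.
Hence the absolute maximum is 95/3 at u = 1.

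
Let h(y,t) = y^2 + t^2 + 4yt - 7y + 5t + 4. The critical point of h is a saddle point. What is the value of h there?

∂h/∂y = 2y + 4t - 7 = 0 and ∂h/∂t = 4y + 2t + 5 = 0, so (y, t) = (-17/6, 19/6).
The Hessian has h_{yy} = 2, h_{tt} = 2, h_{yt} = 4, giving D = -12 < 0, so the point is a saddle point.
h(-17/6, 19/6) = 131/6.

131/6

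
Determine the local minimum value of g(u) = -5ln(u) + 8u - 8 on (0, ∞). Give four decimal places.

g'(u) = -5/u + 8 = 0 gives u = 5/8.
g''(u) = 5/u², which is positive for u > 0, so this is a local minimum.
g(5/8) = -5·ln(5/8) + 5 - 8 ≈ -0.6500.

-0.6500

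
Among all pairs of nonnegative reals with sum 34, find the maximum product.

With x + y = 34, the product is P(x) = x(34 − x).
P'(x) = 34 − 2x = 0 gives x = 17; P'' = −2 < 0, so this is the maximum.
P = 17·17 = 289.

289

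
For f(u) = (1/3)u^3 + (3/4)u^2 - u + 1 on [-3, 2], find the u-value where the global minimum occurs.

1/2

The derivative is u^2 + (3/2)u - 1, which vanishes at u = -2 and u = 1/2.
Evaluating at the critical points and endpoints: f(-3) = 7/4,  f(-2) = 10/3,  f(1/2) = 35/48,  f(2) = 14/3.
Hence the absolute minimum is 35/48 at u = 1/2.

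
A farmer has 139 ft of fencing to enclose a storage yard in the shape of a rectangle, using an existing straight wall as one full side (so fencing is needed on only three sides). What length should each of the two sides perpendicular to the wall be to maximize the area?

Let the sides perpendicular to the wall have length x and the parallel side y, so 2x + y = 139 and the area is A = xy = x(139 − 2x).
A'(x) = 139 − 4x = 0 gives x = 139/4, and A''(x) = −4 < 0 confirms a maximum.
Then y = 139 − 2·139/4 = 139/2 and A = 19321/8.

139/4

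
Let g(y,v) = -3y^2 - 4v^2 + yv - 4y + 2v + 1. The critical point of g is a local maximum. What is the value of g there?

∂g/∂y = -6y + v - 4 = 0 and ∂g/∂v = y - 8v + 2 = 0, so (y, v) = (-30/47, 8/47).
The Hessian has g_{yy} = -6, g_{vv} = -8, g_{yv} = 1, giving D = 47 > 0 with g_{yy} < 0, so the point is a local maximum.
g(-30/47, 8/47) = 115/47.

115/47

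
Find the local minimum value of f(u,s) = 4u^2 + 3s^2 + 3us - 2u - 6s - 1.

∂f/∂u = 8u + 3s - 2 = 0 and ∂f/∂s = 3u + 6s - 6 = 0, so (u, s) = (-2/13, 14/13).
The Hessian has f_{uu} = 8, f_{ss} = 6, f_{us} = 3, giving D = 39 > 0 with f_{uu} > 0, so the point is a local minimum.
f(-2/13, 14/13) = -53/13.

-53/13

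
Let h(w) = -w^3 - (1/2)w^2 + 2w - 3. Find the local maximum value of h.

h'(w) = -3w^2 - w + 2 = 0 at w = -1, 2/3.
Second-derivative test with h''(w) = -6w - 1: h''(-1) = 5 > 0 ⇒ local minimum; h''(2/3) = -5 < 0 ⇒ local maximum.
Thus h has its local maximum at w = 2/3, with value -59/27.

-59/27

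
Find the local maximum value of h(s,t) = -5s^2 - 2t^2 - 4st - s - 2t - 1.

∂h/∂s = -10s - 4t - 1 = 0 and ∂h/∂t = -4s - 4t - 2 = 0, so (s, t) = (1/6, -2/3).
The Hessian has h_{ss} = -10, h_{tt} = -4, h_{st} = -4, giving D = 24 > 0 with h_{ss} < 0, so the point is a local maximum.
h(1/6, -2/3) = -5/12.

-5/12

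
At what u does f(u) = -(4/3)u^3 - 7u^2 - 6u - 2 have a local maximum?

f'(u) = -4u^2 - 14u - 6 = 0 at u = -3, -1/2.
Second-derivative test with f''(u) = -8u - 14: f''(-3) = 10 > 0 ⇒ local minimum; f''(-1/2) = -10 < 0 ⇒ local maximum.
Thus f has its local maximum at u = -1/2, with value -7/12.

-1/2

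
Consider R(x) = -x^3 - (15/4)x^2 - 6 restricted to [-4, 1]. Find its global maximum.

Differentiating, R'(x) = -3x^2 - (15/2)x; which vanishes at x = -5/2 and x = 0.
Compare values at every candidate in [-4, 1]: R(-4) = -2,  R(-5/2) = -221/16,  R(0) = -6,  R(1) = -43/4.
So the maximum is R(-4) = -2.

-2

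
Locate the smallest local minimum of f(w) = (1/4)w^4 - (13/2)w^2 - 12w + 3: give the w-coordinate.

4

f'(w) = w^3 - 13w - 12. Setting f'(w) = 0 gives w ∈ {-3, -1, 4}.
Since f''(w) = 3w^2 - 13, we get f''(-3) = 14 > 0 ⇒ local minimum; f''(-1) = -10 < 0 ⇒ local maximum; f''(4) = 35 > 0 ⇒ local minimum.
Thus f has its smallest local minimum at w = 4, with value -85.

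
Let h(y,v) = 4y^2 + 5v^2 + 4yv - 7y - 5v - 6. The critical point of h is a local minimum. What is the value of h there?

-589/64

∂h/∂y = 8y + 4v - 7 = 0 and ∂h/∂v = 4y + 10v - 5 = 0, so (y, v) = (25/32, 3/16).
The Hessian has h_{yy} = 8, h_{vv} = 10, h_{yv} = 4, giving D = 64 > 0 with h_{yy} > 0, so the point is a local minimum.
h(25/32, 3/16) = -589/64.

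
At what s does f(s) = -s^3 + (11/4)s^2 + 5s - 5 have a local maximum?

f'(s) = -3s^2 + (11/2)s + 5 = 0 at s = -2/3, 5/2.
Second-derivative test with f''(s) = -6s + 11/2: f''(-2/3) = 19/2 > 0 ⇒ local minimum; f''(5/2) = -19/2 < 0 ⇒ local maximum.
The local maximum is f(5/2) = 145/16.

5/2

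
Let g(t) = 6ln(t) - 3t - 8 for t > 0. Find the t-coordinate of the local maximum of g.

2

g'(t) = 6/t − 3 = 0 gives t = 2.
g''(t) = -6/t², which is negative for t > 0, so this is a local maximum.
g(2) = 6·ln(2) - 6 - 8 ≈ -9.8411.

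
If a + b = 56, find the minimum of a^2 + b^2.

1568

With a + b = 56, a^2 + b^2 = a^2 + (56 − a)^2.
The derivative 2a − 2(56 − a) = 4a − 112 vanishes at a = 28; second derivative 4 > 0, a minimum.
The minimum is 2·(28)^2 = 1568.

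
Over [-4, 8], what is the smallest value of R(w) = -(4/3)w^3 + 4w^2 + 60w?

-108

Differentiating, R'(w) = -4w^2 + 8w + 60; which vanishes at w = -3 and w = 5.
Evaluating at the critical points and endpoints: R(-4) = -272/3, R(-3) = -108, R(5) = 700/3, R(8) = 160/3.
The minimum over the interval is -108, attained at w = -3.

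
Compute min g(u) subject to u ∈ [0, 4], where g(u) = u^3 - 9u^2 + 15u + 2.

Differentiating, g'(u) = 3u^2 - 18u + 15; whose only zero in [0, 4] is u = 1.
Candidates: g(0) = 2; g(1) = 9; g(4) = -18.
The minimum over the interval is -18, attained at u = 4.

-18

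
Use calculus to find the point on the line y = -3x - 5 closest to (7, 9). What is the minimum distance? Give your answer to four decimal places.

11.0680

Minimize D(x)^2 = (x - 7)^2 + (-3x - 14)^2.
d/dx[D^2] = 2(x - 7) + 2·(-3)·(-3x - 14) = 0 ⇒ x = -7/2.
Then y = 11/2 and the distance is √(245/2) ≈ 11.0680.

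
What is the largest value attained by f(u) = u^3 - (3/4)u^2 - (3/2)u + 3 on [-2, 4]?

49

The derivative is 3u^2 - (3/2)u - 3/2, which vanishes at u = -1/2 and u = 1.
Evaluating at the critical points and endpoints: f(-2) = -5, f(-1/2) = 55/16, f(1) = 7/4, f(4) = 49.
So the maximum is f(4) = 49.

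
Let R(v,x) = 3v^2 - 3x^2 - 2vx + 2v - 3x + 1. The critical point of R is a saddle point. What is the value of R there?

43/40

∂R/∂v = 6v - 2x + 2 = 0 and ∂R/∂x = -2v - 6x - 3 = 0, so (v, x) = (-9/20, -7/20).
The Hessian has R_{vv} = 6, R_{xx} = -6, R_{vx} = -2, giving D = -40 < 0, so the point is a saddle point.
R(-9/20, -7/20) = 43/40.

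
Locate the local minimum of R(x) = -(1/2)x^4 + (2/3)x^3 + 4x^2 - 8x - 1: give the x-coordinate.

R'(x) = -2x^3 + 2x^2 + 8x - 8. Setting R'(x) = 0 gives x ∈ {-2, 1, 2}.
Since R''(x) = -6x^2 + 4x + 8, we get R''(-2) = -24 < 0 ⇒ local maximum; R''(1) = 6 > 0 ⇒ local minimum; R''(2) = -8 < 0 ⇒ local maximum.
Thus R has its local minimum at x = 1, with value -29/6.

1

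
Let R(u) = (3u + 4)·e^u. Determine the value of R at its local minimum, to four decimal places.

Differentiating with the product rule gives R'(u) = (3u + 7)·e^u. Since e^u > 0, the only critical point is u = -7/3.
R''(-7/3) has the same sign as 3 > 0, so this is a local minimum.
R(-7/3) = (-3)·e^(-7/3) ≈ -0.2909.

-0.2909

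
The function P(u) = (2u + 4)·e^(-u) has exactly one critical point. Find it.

-1

P'(u) = 2·e^(-u) + (2u + 4)·(-1)·e^(-u) = (-2u - 2)·e^(-u). Since e^(-u) > 0, the only critical point is u = -1.
P''(-1) has the same sign as -2 < 0, so this is a local maximum.
P(-1) = (2)·e^(1) ≈ 5.4366.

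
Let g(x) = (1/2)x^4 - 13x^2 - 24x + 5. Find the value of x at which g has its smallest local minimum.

g'(x) = 2x^3 - 26x - 24 = 0 at x = -3, -1, 4.
Since g''(x) = 6x^2 - 26, we get g''(-3) = 28 > 0 ⇒ local minimum; g''(-1) = -20 < 0 ⇒ local maximum; g''(4) = 70 > 0 ⇒ local minimum.
Thus g has its smallest local minimum at x = 4, with value -171.

4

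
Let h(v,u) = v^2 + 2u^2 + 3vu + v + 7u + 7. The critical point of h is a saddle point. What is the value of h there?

37

∂h/∂v = 2v + 3u + 1 = 0 and ∂h/∂u = 3v + 4u + 7 = 0, so (v, u) = (-17, 11).
The Hessian has h_{vv} = 2, h_{uu} = 4, h_{vu} = 3, giving D = -1 < 0, so the point is a saddle point.
h(-17, 11) = 37.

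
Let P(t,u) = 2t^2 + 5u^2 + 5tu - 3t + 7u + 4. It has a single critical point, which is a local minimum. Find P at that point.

-188/15

∂P/∂t = 4t + 5u - 3 = 0 and ∂P/∂u = 5t + 10u + 7 = 0, so (t, u) = (13/3, -43/15).
The Hessian has P_{tt} = 4, P_{uu} = 10, P_{tu} = 5, giving D = 15 > 0 with P_{tt} > 0, so the point is a local minimum.
P(13/3, -43/15) = -188/15.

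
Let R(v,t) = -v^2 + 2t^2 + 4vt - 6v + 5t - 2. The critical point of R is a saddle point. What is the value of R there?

119/24

∂R/∂v = -2v + 4t - 6 = 0 and ∂R/∂t = 4v + 4t + 5 = 0, so (v, t) = (-11/6, 7/12).
The Hessian has R_{vv} = -2, R_{tt} = 4, R_{vt} = 4, giving D = -24 < 0, so the point is a saddle point.
R(-11/6, 7/12) = 119/24.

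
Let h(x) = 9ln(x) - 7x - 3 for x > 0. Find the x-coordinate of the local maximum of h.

h'(x) = 9/x − 7 = 0 gives x = 9/7.
h''(x) = -9/x², which is negative for x > 0, so this is a local maximum.
h(9/7) = 9·ln(9/7) - 9 - 3 ≈ -9.7382.

9/7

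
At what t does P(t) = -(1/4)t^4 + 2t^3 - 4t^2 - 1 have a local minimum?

P'(t) = -t^3 + 6t^2 - 8t = 0 at t = 0, 2, 4.
Since P''(t) = -3t^2 + 12t - 8, we get P''(0) = -8 < 0 ⇒ local maximum; P''(2) = 4 > 0 ⇒ local minimum; P''(4) = -8 < 0 ⇒ local maximum.
Thus P has its local minimum at t = 2, with value -5.

2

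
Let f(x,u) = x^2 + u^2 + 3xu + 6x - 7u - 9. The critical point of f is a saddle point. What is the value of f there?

∂f/∂x = 2x + 3u + 6 = 0 and ∂f/∂u = 3x + 2u - 7 = 0, so (x, u) = (33/5, -32/5).
The Hessian has f_{xx} = 2, f_{uu} = 2, f_{xu} = 3, giving D = -5 < 0, so the point is a saddle point.
f(33/5, -32/5) = 166/5.

166/5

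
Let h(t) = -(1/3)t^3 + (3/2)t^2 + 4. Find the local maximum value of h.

17/2

h'(t) = -t^2 + 3t = 0 at t = 0, 3.
h''(t) = -2t + 3. h''(0) = 3 > 0 ⇒ local minimum; h''(3) = -3 < 0 ⇒ local maximum.
The local maximum is h(3) = 17/2.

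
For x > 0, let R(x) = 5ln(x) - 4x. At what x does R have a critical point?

5/4

R'(x) = 5/x − 4 = 0 gives x = 5/4.
R''(x) = -5/x², which is negative for x > 0, so this is a local maximum.
R(5/4) = 5·ln(5/4) - 5 ≈ -3.8843.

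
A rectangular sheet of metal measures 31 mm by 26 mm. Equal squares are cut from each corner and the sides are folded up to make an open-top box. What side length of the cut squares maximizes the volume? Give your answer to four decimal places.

With cut size x, the volume is V(x) = x(31 − 2x)(26 − 2x) for 0 < x < 13.
V'(x) = 12x^2 − 228x + 806. Setting V'(x) = 0 gives x ≈ 4.6955 (the root in (0, 13)).
V''(x) = 24x − 228 is negative there, so this is the maximum; V ≈ 1685.2332.

4.6955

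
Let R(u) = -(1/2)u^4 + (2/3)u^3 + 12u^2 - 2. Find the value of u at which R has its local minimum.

R'(u) = -2u^3 + 2u^2 + 24u. Setting R'(u) = 0 gives u ∈ {-3, 0, 4}.
R''(u) = -6u^2 + 4u + 24. R''(-3) = -42 < 0 ⇒ local maximum; R''(0) = 24 > 0 ⇒ local minimum; R''(4) = -56 < 0 ⇒ local maximum.
The local minimum is R(0) = -2.

0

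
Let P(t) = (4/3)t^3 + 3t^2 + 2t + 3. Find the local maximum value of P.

8/3

P'(t) = 4t^2 + 6t + 2 = 0 at t = -1, -1/2.
P''(t) = 8t + 6. P''(-1) = -2 < 0 ⇒ local maximum; P''(-1/2) = 2 > 0 ⇒ local minimum.
The local maximum is P(-1) = 8/3.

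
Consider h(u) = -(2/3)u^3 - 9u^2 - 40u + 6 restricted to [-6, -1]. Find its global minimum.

The derivative is -2u^2 - 18u - 40, which vanishes at u = -5 and u = -4.
Compare values at every candidate in [-6, -1]: h(-6) = 66; h(-5) = 193/3; h(-4) = 194/3; h(-1) = 113/3.
Hence the absolute minimum is 113/3 at u = -1.

113/3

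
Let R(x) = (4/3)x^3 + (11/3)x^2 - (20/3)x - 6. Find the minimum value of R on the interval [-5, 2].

-143/3

Differentiating, R'(x) = 4x^2 + (22/3)x - 20/3; which vanishes at x = -5/2 and x = 2/3.
Evaluating at the critical points and endpoints: R(-5) = -143/3, R(-5/2) = 51/4, R(2/3) = -682/81, R(2) = 6.
The minimum over the interval is -143/3, attained at x = -5.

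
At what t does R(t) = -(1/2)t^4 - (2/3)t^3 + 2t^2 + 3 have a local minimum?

Critical points: R'(t) = -2t^3 - 2t^2 + 4t vanishes at t = -2, 0, 1.
Second-derivative test with R''(t) = -6t^2 - 4t + 4: R''(-2) = -12 < 0 ⇒ local maximum; R''(0) = 4 > 0 ⇒ local minimum; R''(1) = -6 < 0 ⇒ local maximum.
So the local minimum value is R(0) = 3.

0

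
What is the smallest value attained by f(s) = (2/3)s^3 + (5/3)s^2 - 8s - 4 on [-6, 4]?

f'(s) = 2s^2 + (10/3)s - 8, which vanishes at s = -3 and s = 4/3.
Evaluating at the critical points and endpoints: f(-6) = -40, f(-3) = 17, f(4/3) = -820/81, f(4) = 100/3.
Hence the absolute minimum is -40 at s = -6.

-40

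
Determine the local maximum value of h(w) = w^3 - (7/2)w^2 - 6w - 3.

-23/27

Critical points: h'(w) = 3w^2 - 7w - 6 vanishes at w = -2/3, 3.
Second-derivative test with h''(w) = 6w - 7: h''(-2/3) = -11 < 0 ⇒ local maximum; h''(3) = 11 > 0 ⇒ local minimum.
So the local maximum value is h(-2/3) = -23/27.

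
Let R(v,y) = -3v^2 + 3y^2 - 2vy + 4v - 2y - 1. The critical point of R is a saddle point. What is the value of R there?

∂R/∂v = -6v - 2y + 4 = 0 and ∂R/∂y = -2v + 6y - 2 = 0, so (v, y) = (1/2, 1/2).
The Hessian has R_{vv} = -6, R_{yy} = 6, R_{vy} = -2, giving D = -40 < 0, so the point is a saddle point.
R(1/2, 1/2) = -1/2.

-1/2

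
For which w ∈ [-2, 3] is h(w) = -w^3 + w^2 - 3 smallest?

3

h'(w) = -3w^2 + 2w, which vanishes at w = 0 and w = 2/3.
Compare values at every candidate in [-2, 3]: h(-2) = 9; h(0) = -3; h(2/3) = -77/27; h(3) = -21.
So the minimum is h(3) = -21.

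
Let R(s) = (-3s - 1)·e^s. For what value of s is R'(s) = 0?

-4/3

By the product rule, R'(s) = (-3s - 4)·e^s. Since e^s > 0, the only critical point is s = -4/3.
R''(-4/3) has the same sign as -3 < 0, so this is a local maximum.
R(-4/3) = (3)·e^(-4/3) ≈ 0.7908.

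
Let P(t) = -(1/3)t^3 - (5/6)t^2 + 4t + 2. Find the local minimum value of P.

Critical points: P'(t) = -t^2 - (5/3)t + 4 vanishes at t = -3, 4/3.
Second-derivative test with P''(t) = -2t - 5/3: P''(-3) = 13/3 > 0 ⇒ local minimum; P''(4/3) = -13/3 < 0 ⇒ local maximum.
Thus P has its local minimum at t = -3, with value -17/2.

-17/2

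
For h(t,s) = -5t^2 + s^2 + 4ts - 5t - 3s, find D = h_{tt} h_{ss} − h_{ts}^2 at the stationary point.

-36

∂h/∂t = -10t + 4s - 5 = 0 and ∂h/∂s = 4t + 2s - 3 = 0, so (t, s) = (1/18, 25/18).
The Hessian has h_{tt} = -10, h_{ss} = 2, h_{ts} = 4, giving D = -36 < 0, so the point is a saddle point.
D = (-10)·(2) − (4)^2 = -36.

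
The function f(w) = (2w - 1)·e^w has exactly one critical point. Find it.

-1/2

f'(w) = 2·e^w + (2w - 1)·1·e^w = (2w + 1)·e^w. Since e^w > 0, the only critical point is w = -1/2.
f''(-1/2) has the same sign as 2 > 0, so this is a local minimum.
f(-1/2) = (-2)·e^(-1/2) ≈ -1.2131.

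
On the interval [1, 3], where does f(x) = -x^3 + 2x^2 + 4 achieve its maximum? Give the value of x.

4/3

f'(x) = -3x^2 + 4x, whose only zero in [1, 3] is x = 4/3.
Evaluating at the critical points and endpoints: f(1) = 5; f(4/3) = 140/27; f(3) = -5.
Hence the absolute maximum is 140/27 at x = 4/3.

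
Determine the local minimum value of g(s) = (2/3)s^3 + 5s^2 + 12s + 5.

-13/3

g'(s) = 2s^2 + 10s + 12. Setting g'(s) = 0 gives s ∈ {-3, -2}.
Second-derivative test with g''(s) = 4s + 10: g''(-3) = -2 < 0 ⇒ local maximum; g''(-2) = 2 > 0 ⇒ local minimum.
Thus g has its local minimum at s = -2, with value -13/3.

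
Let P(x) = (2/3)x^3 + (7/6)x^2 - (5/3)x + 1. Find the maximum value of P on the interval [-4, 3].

Differentiating, P'(x) = 2x^2 + (7/3)x - 5/3; which vanishes at x = -5/3 and x = 1/2.
Candidates: P(-4) = -49/3, P(-5/3) = 637/162, P(1/2) = 13/24, P(3) = 49/2.
So the maximum is P(3) = 49/2.

49/2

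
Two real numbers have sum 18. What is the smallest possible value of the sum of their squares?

With a + b = 18, a^2 + b^2 = a^2 + (18 − a)^2.
The derivative 2a − 2(18 − a) = 4a − 36 vanishes at a = 9; second derivative 4 > 0, a minimum.
The minimum is 2·(9)^2 = 162.

162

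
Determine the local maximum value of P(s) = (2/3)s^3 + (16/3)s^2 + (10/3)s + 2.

P'(s) = 2s^2 + (32/3)s + 10/3 = 0 at s = -5, -1/3.
Second-derivative test with P''(s) = 4s + 32/3: P''(-5) = -28/3 < 0 ⇒ local maximum; P''(-1/3) = 28/3 > 0 ⇒ local minimum.
Thus P has its local maximum at s = -5, with value 106/3.

106/3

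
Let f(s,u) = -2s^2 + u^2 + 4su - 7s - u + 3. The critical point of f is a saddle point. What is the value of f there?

91/24

∂f/∂s = -4s + 4u - 7 = 0 and ∂f/∂u = 4s + 2u - 1 = 0, so (s, u) = (-5/12, 4/3).
The Hessian has f_{ss} = -4, f_{uu} = 2, f_{su} = 4, giving D = -24 < 0, so the point is a saddle point.
f(-5/12, 4/3) = 91/24.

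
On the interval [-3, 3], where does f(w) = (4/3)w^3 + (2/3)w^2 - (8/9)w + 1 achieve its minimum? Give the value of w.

-3

f'(w) = 4w^2 + (4/3)w - 8/9, which vanishes at w = -2/3 and w = 1/3.
Evaluating at the critical points and endpoints: f(-3) = -79/3, f(-2/3) = 121/81, f(1/3) = 67/81, f(3) = 121/3.
The minimum over the interval is -79/3, attained at w = -3.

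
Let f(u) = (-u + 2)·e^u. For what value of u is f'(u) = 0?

By the product rule, f'(u) = (-u + 1)·e^u. Since e^u > 0, the only critical point is u = 1.
f''(1) has the same sign as -1 < 0, so this is a local maximum.
f(1) = (1)·e^(1) ≈ 2.7183.

1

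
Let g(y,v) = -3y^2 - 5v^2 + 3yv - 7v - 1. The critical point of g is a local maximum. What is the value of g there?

32/17

∂g/∂y = -6y + 3v = 0 and ∂g/∂v = 3y - 10v - 7 = 0, so (y, v) = (-7/17, -14/17).
The Hessian has g_{yy} = -6, g_{vv} = -10, g_{yv} = 3, giving D = 51 > 0 with g_{yy} < 0, so the point is a local maximum.
g(-7/17, -14/17) = 32/17.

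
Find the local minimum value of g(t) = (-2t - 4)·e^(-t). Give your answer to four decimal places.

Differentiating with the product rule gives g'(t) = (2t + 2)·e^(-t). Since e^(-t) > 0, the only critical point is t = -1.
g''(-1) has the same sign as 2 > 0, so this is a local minimum.
g(-1) = (-2)·e^(1) ≈ -5.4366.

-5.4366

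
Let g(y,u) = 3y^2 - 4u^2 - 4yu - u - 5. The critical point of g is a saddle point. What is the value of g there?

∂g/∂y = 6y - 4u = 0 and ∂g/∂u = -4y - 8u - 1 = 0, so (y, u) = (-1/16, -3/32).
The Hessian has g_{yy} = 6, g_{uu} = -8, g_{yu} = -4, giving D = -64 < 0, so the point is a saddle point.
g(-1/16, -3/32) = -317/64.

-317/64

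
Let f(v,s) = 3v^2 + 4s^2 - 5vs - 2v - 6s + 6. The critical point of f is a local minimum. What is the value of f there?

∂f/∂v = 6v - 5s - 2 = 0 and ∂f/∂s = -5v + 8s - 6 = 0, so (v, s) = (2, 2).
The Hessian has f_{vv} = 6, f_{ss} = 8, f_{vs} = -5, giving D = 23 > 0 with f_{vv} > 0, so the point is a local minimum.
f(2, 2) = -2.

-2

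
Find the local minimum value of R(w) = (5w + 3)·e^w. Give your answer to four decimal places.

By the product rule, R'(w) = (5w + 8)·e^w. Since e^w > 0, the only critical point is w = -8/5.
R''(-8/5) has the same sign as 5 > 0, so this is a local minimum.
R(-8/5) = (-5)·e^(-8/5) ≈ -1.0095.

-1.0095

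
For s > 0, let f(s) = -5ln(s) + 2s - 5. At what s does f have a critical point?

f'(s) = -5/s + 2 = 0 gives s = 5/2.
f''(s) = 5/s², which is positive for s > 0, so this is a local minimum.
f(5/2) = -5·ln(5/2) + 5 - 5 ≈ -4.5815.

5/2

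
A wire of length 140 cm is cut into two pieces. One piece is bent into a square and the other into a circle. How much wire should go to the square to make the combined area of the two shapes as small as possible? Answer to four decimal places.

78.4139

Let x be the length used for the square. Square side x/4; circle radius (140−x)/(2π).
A(x) = (x/4)² + π·((140−x)/(2π))² = x²/16 + (140−x)²/(4π) for 0 ≤ x ≤ 140. A'(x) = x/8 − (140−x)/(2π) = 0 gives x = 4·140/(π+4) ≈ 78.4139.
A'' = 1/8 + 1/(2π) > 0, so this gives the minimum combined area; x ≈ 78.4139 cm to the square.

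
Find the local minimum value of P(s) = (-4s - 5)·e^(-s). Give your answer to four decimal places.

By the product rule, P'(s) = (4s + 1)·e^(-s). Since e^(-s) > 0, the only critical point is s = -1/4.
P''(-1/4) has the same sign as 4 > 0, so this is a local minimum.
P(-1/4) = (-4)·e^(1/4) ≈ -5.1361.

-5.1361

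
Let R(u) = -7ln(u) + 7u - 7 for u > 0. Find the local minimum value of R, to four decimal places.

0.0000

R'(u) = -7/u + 7 = 0 gives u = 1.
R''(u) = 7/u², which is positive for u > 0, so this is a local minimum.
R(1) = -7·ln(1) + 7 - 7 ≈ 0.0000.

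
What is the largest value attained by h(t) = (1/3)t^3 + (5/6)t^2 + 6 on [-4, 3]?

The derivative is t^2 + (5/3)t, which vanishes at t = -5/3 and t = 0.
Evaluating at the critical points and endpoints: h(-4) = -2; h(-5/3) = 1097/162; h(0) = 6; h(3) = 45/2.
So the maximum is h(3) = 45/2.

45/2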